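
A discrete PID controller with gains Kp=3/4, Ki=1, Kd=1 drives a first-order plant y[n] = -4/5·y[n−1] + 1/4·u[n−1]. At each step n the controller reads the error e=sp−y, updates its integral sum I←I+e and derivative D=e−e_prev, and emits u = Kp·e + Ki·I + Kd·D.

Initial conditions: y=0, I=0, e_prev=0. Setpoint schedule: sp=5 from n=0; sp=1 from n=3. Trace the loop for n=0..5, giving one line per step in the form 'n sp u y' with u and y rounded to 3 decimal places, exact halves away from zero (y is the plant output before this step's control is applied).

0 5 13.750 0.000
1 5 4.297 3.438
2 5 23.358 -1.676
3 1 -10.433 7.180
4 1 38.958 -8.352
5 1 -35.351 16.421

(exact arithmetic carried between steps; '≈' marks a value shown rounded to 6 d.p. or computed from one; I and e_prev carry over from the previous line; the table rounds u and y to 3 d.p., halves away from zero)
n=0: y=0, sp=5, e=sp−y=5; I=5, D=e−e_prev=5; u=3/4·5+1·5+1·5=13.75; next y=-4/5·0+1/4·13.75=3.4375
n=1: y=3.4375, sp=5, e=sp−y=1.5625; I=6.5625, D=e−e_prev=-3.4375; u=3/4·1.5625+1·6.5625+1·(-3.4375)=4.296875; next y=-4/5·3.4375+1/4·4.296875≈-1.675781
n=2: y≈-1.675781, sp=5, e=sp−y≈6.675781; I≈13.238281, D=e−e_prev≈5.113281; u=3/4·6.675781+1·13.238281+1·5.113281≈23.358398; next y=-4/5·(-1.675781)+1/4·23.358398≈7.180225
n=3: y≈7.180225, sp=1, e=sp−y≈-6.180225; I≈7.058057, D=e−e_prev≈-12.856006; u=3/4·(-6.180225)+1·7.058057+1·(-12.856006)≈-10.433118; next y=-4/5·7.180225+1/4·(-10.433118)≈-8.352459
n=4: y≈-8.352459, sp=1, e=sp−y≈9.352459; I≈16.410516, D=e−e_prev≈15.532684; u=3/4·9.352459+1·16.410516+1·15.532684≈38.957544; next y=-4/5·(-8.352459)+1/4·38.957544≈16.421353
n=5: y≈16.421353, sp=1, e=sp−y≈-15.421353; I≈0.989163, D=e−e_prev≈-24.773812; u=3/4·(-15.421353)+1·0.989163+1·(-24.773812)≈-35.350665; next y=-4/5·16.421353+1/4·(-35.350665)≈-21.974749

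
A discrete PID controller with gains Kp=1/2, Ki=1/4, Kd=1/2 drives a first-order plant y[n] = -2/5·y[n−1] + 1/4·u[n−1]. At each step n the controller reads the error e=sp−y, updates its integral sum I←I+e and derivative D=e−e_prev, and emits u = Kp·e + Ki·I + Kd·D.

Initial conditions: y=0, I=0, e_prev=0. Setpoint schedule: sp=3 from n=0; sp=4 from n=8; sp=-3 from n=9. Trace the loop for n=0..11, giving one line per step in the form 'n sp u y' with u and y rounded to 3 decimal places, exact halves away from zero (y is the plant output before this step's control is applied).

(exact arithmetic carried between steps; '≈' marks a value shown rounded to 6 d.p. or computed from one; I and e_prev carry over from the previous line; the table rounds u and y to 3 d.p., halves away from zero)
n=0: y=0, sp=3, e=sp−y=3; I=3, D=e−e_prev=3; u=1/2·3+1/4·3+1/2·3=3.75; next y=-2/5·0+1/4·3.75=0.9375
n=1: y=0.9375, sp=3, e=sp−y=2.0625; I=5.0625, D=e−e_prev=-0.9375; u=1/2·2.0625+1/4·5.0625+1/2·(-0.9375)=1.828125; next y=-2/5·0.9375+1/4·1.828125≈0.082031
n=2: y≈0.082031, sp=3, e=sp−y≈2.917969; I≈7.980469, D=e−e_prev≈0.855469; u=1/2·2.917969+1/4·7.980469+1/2·0.855469≈3.881836; next y=-2/5·0.082031+1/4·3.881836≈0.937646
n=3: y≈0.937646, sp=3, e=sp−y≈2.062354; I≈10.042822, D=e−e_prev≈-0.855615; u=1/2·2.062354+1/4·10.042822+1/2·(-0.855615)≈3.114075; next y=-2/5·0.937646+1/4·3.114075≈0.403460
n=4: y≈0.403460, sp=3, e=sp−y≈2.596540; I≈12.639362, D=e−e_prev≈0.534186; u=1/2·2.596540+1/4·12.639362+1/2·0.534186≈4.725204; next y=-2/5·0.403460+1/4·4.725204≈1.019917
n=5: y≈1.019917, sp=3, e=sp−y≈1.980083; I≈14.619445, D=e−e_prev≈-0.616457; u=1/2·1.980083+1/4·14.619445+1/2·(-0.616457)≈4.336674; next y=-2/5·1.019917+1/4·4.336674≈0.676202
n=6: y≈0.676202, sp=3, e=sp−y≈2.323798; I≈16.943243, D=e−e_prev≈0.343715; u=1/2·2.323798+1/4·16.943243+1/2·0.343715≈5.569567; next y=-2/5·0.676202+1/4·5.569567≈1.121911
n=7: y≈1.121911, sp=3, e=sp−y≈1.878089; I≈18.821332, D=e−e_prev≈-0.445709; u=1/2·1.878089+1/4·18.821332+1/2·(-0.445709)≈5.421523; next y=-2/5·1.121911+1/4·5.421523≈0.906616
n=8: y≈0.906616, sp=4, e=sp−y≈3.093384; I≈21.914716, D=e−e_prev≈1.215295; u=1/2·3.093384+1/4·21.914716+1/2·1.215295≈7.633018; next y=-2/5·0.906616+1/4·7.633018≈1.545608
n=9: y≈1.545608, sp=-3, e=sp−y≈-4.545608; I≈17.369108, D=e−e_prev≈-7.638992; u=1/2·(-4.545608)+1/4·17.369108+1/2·(-7.638992)≈-1.750023; next y=-2/5·1.545608+1/4·(-1.750023)≈-1.055749
n=10: y≈-1.055749, sp=-3, e=sp−y≈-1.944251; I≈15.424857, D=e−e_prev≈2.601357; u=1/2·(-1.944251)+1/4·15.424857+1/2·2.601357≈4.184767; next y=-2/5·(-1.055749)+1/4·4.184767≈1.468491
n=11: y≈1.468491, sp=-3, e=sp−y≈-4.468491; I≈10.956366, D=e−e_prev≈-2.524240; u=1/2·(-4.468491)+1/4·10.956366+1/2·(-2.524240)≈-0.757274; next y=-2/5·1.468491+1/4·(-0.757274)≈-0.776715

0 3 3.750 0.000
1 3 1.828 0.938
2 3 3.882 0.082
3 3 3.114 0.938
4 3 4.725 0.403
5 3 4.337 1.020
6 3 5.570 0.676
7 3 5.422 1.122
8 4 7.633 0.907
9 -3 -1.750 1.546
10 -3 4.185 -1.056
11 -3 -0.757 1.468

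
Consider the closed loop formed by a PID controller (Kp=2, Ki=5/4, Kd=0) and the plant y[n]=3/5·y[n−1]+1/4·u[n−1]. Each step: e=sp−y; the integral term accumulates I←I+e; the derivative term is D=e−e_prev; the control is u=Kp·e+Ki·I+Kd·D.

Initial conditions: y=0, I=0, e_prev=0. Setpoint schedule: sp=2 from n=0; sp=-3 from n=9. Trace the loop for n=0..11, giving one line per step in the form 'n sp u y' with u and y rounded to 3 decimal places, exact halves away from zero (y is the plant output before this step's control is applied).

0 2 6.500 0.000
1 2 3.719 1.625
2 2 3.279 1.905
3 2 3.210 1.962
4 2 3.200 1.980
5 2 3.199 1.988
6 2 3.199 1.993
7 2 3.199 1.995
8 2 3.200 1.997
9 -3 -13.050 1.998
10 -3 -6.097 -2.064
11 -3 -4.996 -2.762

(exact arithmetic carried between steps; '≈' marks a value shown rounded to 6 d.p. or computed from one; I and e_prev carry over from the previous line; the table rounds u and y to 3 d.p., halves away from zero)
n=0: y=0, sp=2, e=sp−y=2; I=2, D=e−e_prev=2; u=2·2+5/4·2+0·2=6.5; next y=3/5·0+1/4·6.5=1.625
n=1: y=1.625, sp=2, e=sp−y=0.375; I=2.375, D=e−e_prev=-1.625; u=2·0.375+5/4·2.375+0·(-1.625)=3.71875; next y=3/5·1.625+1/4·3.71875≈1.904688
n=2: y≈1.904688, sp=2, e=sp−y≈0.095313; I≈2.470313, D=e−e_prev≈-0.279688; u=2·0.095313+5/4·2.470313+0·(-0.279688)≈3.278516; next y=3/5·1.904688+1/4·3.278516≈1.962441
n=3: y≈1.962441, sp=2, e=sp−y≈0.037559; I≈2.507871, D=e−e_prev≈-0.057754; u=2·0.037559+5/4·2.507871+0·(-0.057754)≈3.209956; next y=3/5·1.962441+1/4·3.209956≈1.979954
n=4: y≈1.979954, sp=2, e=sp−y≈0.020046; I≈2.527917, D=e−e_prev≈-0.017512; u=2·0.020046+5/4·2.527917+0·(-0.017512)≈3.199989; next y=3/5·1.979954+1/4·3.199989≈1.987970
n=5: y≈1.987970, sp=2, e=sp−y≈0.012030; I≈2.539948, D=e−e_prev≈-0.008016; u=2·0.012030+5/4·2.539948+0·(-0.008016)≈3.198996; next y=3/5·1.987970+1/4·3.198996≈1.992531
n=6: y≈1.992531, sp=2, e=sp−y≈0.007469; I≈2.547417, D=e−e_prev≈-0.004561; u=2·0.007469+5/4·2.547417+0·(-0.004561)≈3.199210; next y=3/5·1.992531+1/4·3.199210≈1.995321
n=7: y≈1.995321, sp=2, e=sp−y≈0.004679; I≈2.552096, D=e−e_prev≈-0.002790; u=2·0.004679+5/4·2.552096+0·(-0.002790)≈3.199478; next y=3/5·1.995321+1/4·3.199478≈1.997062
n=8: y≈1.997062, sp=2, e=sp−y≈0.002938; I≈2.555034, D=e−e_prev≈-0.001741; u=2·0.002938+5/4·2.555034+0·(-0.001741)≈3.199668; next y=3/5·1.997062+1/4·3.199668≈1.998154
n=9: y≈1.998154, sp=-3, e=sp−y≈-4.998154; I≈-2.443120, D=e−e_prev≈-5.001092; u=2·(-4.998154)+5/4·(-2.443120)+0·(-5.001092)≈-13.050209; next y=3/5·1.998154+1/4·(-13.050209)≈-2.063660
n=10: y≈-2.063660, sp=-3, e=sp−y≈-0.936340; I≈-3.379461, D=e−e_prev≈4.061814; u=2·(-0.936340)+5/4·(-3.379461)+0·4.061814≈-6.097006; next y=3/5·(-2.063660)+1/4·(-6.097006)≈-2.762447
n=11: y≈-2.762447, sp=-3, e=sp−y≈-0.237553; I≈-3.617013, D=e−e_prev≈0.698788; u=2·(-0.237553)+5/4·(-3.617013)+0·0.698788≈-4.996372; next y=3/5·(-2.762447)+1/4·(-4.996372)≈-2.906561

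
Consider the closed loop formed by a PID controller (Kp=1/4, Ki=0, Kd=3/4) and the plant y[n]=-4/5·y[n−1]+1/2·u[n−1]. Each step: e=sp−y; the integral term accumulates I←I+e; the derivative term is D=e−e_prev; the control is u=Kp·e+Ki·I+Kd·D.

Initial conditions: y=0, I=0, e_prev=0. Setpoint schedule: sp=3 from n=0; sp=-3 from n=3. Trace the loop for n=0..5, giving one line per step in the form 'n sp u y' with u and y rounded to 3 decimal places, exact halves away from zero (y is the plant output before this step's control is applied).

(exact arithmetic carried between steps; '≈' marks a value shown rounded to 6 d.p. or computed from one; I and e_prev carry over from the previous line; the table rounds u and y to 3 d.p., halves away from zero)
n=0: y=0, sp=3, e=sp−y=3; I=3, D=e−e_prev=3; u=1/4·3+0·3+3/4·3=3; next y=-4/5·0+1/2·3=1.5
n=1: y=1.5, sp=3, e=sp−y=1.5; I=4.5, D=e−e_prev=-1.5; u=1/4·1.5+0·4.5+3/4·(-1.5)=-0.75; next y=-4/5·1.5+1/2·(-0.75)=-1.575
n=2: y=-1.575, sp=3, e=sp−y=4.575; I=9.075, D=e−e_prev=3.075; u=1/4·4.575+0·9.075+3/4·3.075=3.45; next y=-4/5·(-1.575)+1/2·3.45=2.985
n=3: y=2.985, sp=-3, e=sp−y=-5.985; I=3.09, D=e−e_prev=-10.56; u=1/4·(-5.985)+0·3.09+3/4·(-10.56)=-9.41625; next y=-4/5·2.985+1/2·(-9.41625)=-7.096125
n=4: y=-7.096125, sp=-3, e=sp−y=4.096125; I=7.186125, D=e−e_prev=10.081125; u=1/4·4.096125+0·7.186125+3/4·10.081125=8.584875; next y=-4/5·(-7.096125)+1/2·8.584875≈9.969338
n=5: y≈9.969338, sp=-3, e=sp−y≈-12.969338; I≈-5.783213, D=e−e_prev≈-17.065463; u=1/4·(-12.969338)+0·(-5.783213)+3/4·(-17.065463)≈-16.041431; next y=-4/5·9.969338+1/2·(-16.041431)≈-15.996186

0 3 3.000 0.000
1 3 -0.750 1.500
2 3 3.450 -1.575
3 -3 -9.416 2.985
4 -3 8.585 -7.096
5 -3 -16.041 9.969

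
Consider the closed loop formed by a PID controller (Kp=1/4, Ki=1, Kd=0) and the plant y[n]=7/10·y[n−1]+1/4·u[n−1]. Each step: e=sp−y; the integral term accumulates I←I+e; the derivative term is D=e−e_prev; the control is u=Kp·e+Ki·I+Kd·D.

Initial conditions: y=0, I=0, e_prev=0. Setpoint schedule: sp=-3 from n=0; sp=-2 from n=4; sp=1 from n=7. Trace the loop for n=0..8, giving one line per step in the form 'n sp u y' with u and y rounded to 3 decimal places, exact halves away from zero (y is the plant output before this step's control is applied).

(exact arithmetic carried between steps; '≈' marks a value shown rounded to 6 d.p. or computed from one; I and e_prev carry over from the previous line; the table rounds u and y to 3 d.p., halves away from zero)
n=0: y=0, sp=-3, e=sp−y=-3; I=-3, D=e−e_prev=-3; u=1/4·(-3)+1·(-3)+0·(-3)=-3.75; next y=7/10·0+1/4·(-3.75)=-0.9375
n=1: y=-0.9375, sp=-3, e=sp−y=-2.0625; I=-5.0625, D=e−e_prev=0.9375; u=1/4·(-2.0625)+1·(-5.0625)+0·0.9375=-5.578125; next y=7/10·(-0.9375)+1/4·(-5.578125)≈-2.050781
n=2: y≈-2.050781, sp=-3, e=sp−y≈-0.949219; I≈-6.011719, D=e−e_prev≈1.113281; u=1/4·(-0.949219)+1·(-6.011719)+0·1.113281≈-6.249023; next y=7/10·(-2.050781)+1/4·(-6.249023)≈-2.997803
n=3: y≈-2.997803, sp=-3, e=sp−y≈-0.002197; I≈-6.013916, D=e−e_prev≈0.947021; u=1/4·(-0.002197)+1·(-6.013916)+0·0.947021≈-6.014465; next y=7/10·(-2.997803)+1/4·(-6.014465)≈-3.602078
n=4: y≈-3.602078, sp=-2, e=sp−y≈1.602078; I≈-4.411838, D=e−e_prev≈1.604276; u=1/4·1.602078+1·(-4.411838)+0·1.604276≈-4.011318; next y=7/10·(-3.602078)+1/4·(-4.011318)≈-3.524284
n=5: y≈-3.524284, sp=-2, e=sp−y≈1.524284; I≈-2.887553, D=e−e_prev≈-0.077794; u=1/4·1.524284+1·(-2.887553)+0·(-0.077794)≈-2.506482; next y=7/10·(-3.524284)+1/4·(-2.506482)≈-3.093620
n=6: y≈-3.093620, sp=-2, e=sp−y≈1.093620; I≈-1.793934, D=e−e_prev≈-0.430665; u=1/4·1.093620+1·(-1.793934)+0·(-0.430665)≈-1.520529; next y=7/10·(-3.093620)+1/4·(-1.520529)≈-2.545666
n=7: y≈-2.545666, sp=1, e=sp−y≈3.545666; I≈1.751732, D=e−e_prev≈2.452046; u=1/4·3.545666+1·1.751732+0·2.452046≈2.638149; next y=7/10·(-2.545666)+1/4·2.638149≈-1.122429
n=8: y≈-1.122429, sp=1, e=sp−y≈2.122429; I≈3.874161, D=e−e_prev≈-1.423237; u=1/4·2.122429+1·3.874161+0·(-1.423237)≈4.404768; next y=7/10·(-1.122429)+1/4·4.404768≈0.315492

0 -3 -3.750 0.000
1 -3 -5.578 -0.938
2 -3 -6.249 -2.051
3 -3 -6.014 -2.998
4 -2 -4.011 -3.602
5 -2 -2.506 -3.524
6 -2 -1.521 -3.094
7 1 2.638 -2.546
8 1 4.405 -1.122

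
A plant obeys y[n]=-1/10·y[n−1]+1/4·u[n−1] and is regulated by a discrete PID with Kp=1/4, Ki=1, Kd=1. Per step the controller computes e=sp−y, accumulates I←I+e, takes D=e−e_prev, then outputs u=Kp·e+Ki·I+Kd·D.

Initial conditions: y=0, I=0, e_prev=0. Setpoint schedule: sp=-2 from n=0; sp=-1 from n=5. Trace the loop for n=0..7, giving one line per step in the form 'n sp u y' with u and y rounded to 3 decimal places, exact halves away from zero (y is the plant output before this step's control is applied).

0 -2 -4.500 0.000
1 -2 -1.969 -1.125
2 -2 -5.646 -0.380
3 -2 -4.285 -1.373
4 -2 -6.894 -0.934
5 -1 -3.704 -1.630
6 -1 -6.721 -0.763
7 -1 -4.199 -1.604

(exact arithmetic carried between steps; '≈' marks a value shown rounded to 6 d.p. or computed from one; I and e_prev carry over from the previous line; the table rounds u and y to 3 d.p., halves away from zero)
n=0: y=0, sp=-2, e=sp−y=-2; I=-2, D=e−e_prev=-2; u=1/4·(-2)+1·(-2)+1·(-2)=-4.5; next y=-1/10·0+1/4·(-4.5)=-1.125
n=1: y=-1.125, sp=-2, e=sp−y=-0.875; I=-2.875, D=e−e_prev=1.125; u=1/4·(-0.875)+1·(-2.875)+1·1.125=-1.96875; next y=-1/10·(-1.125)+1/4·(-1.96875)≈-0.379688
n=2: y≈-0.379688, sp=-2, e=sp−y≈-1.620313; I≈-4.495313, D=e−e_prev≈-0.745313; u=1/4·(-1.620313)+1·(-4.495313)+1·(-0.745313)≈-5.645703; next y=-1/10·(-0.379688)+1/4·(-5.645703)≈-1.373457
n=3: y≈-1.373457, sp=-2, e=sp−y≈-0.626543; I≈-5.121855, D=e−e_prev≈0.993770; u=1/4·(-0.626543)+1·(-5.121855)+1·0.993770≈-4.284722; next y=-1/10·(-1.373457)+1/4·(-4.284722)≈-0.933835
n=4: y≈-0.933835, sp=-2, e=sp−y≈-1.066165; I≈-6.188021, D=e−e_prev≈-0.439622; u=1/4·(-1.066165)+1·(-6.188021)+1·(-0.439622)≈-6.894184; next y=-1/10·(-0.933835)+1/4·(-6.894184)≈-1.630163
n=5: y≈-1.630163, sp=-1, e=sp−y≈0.630163; I≈-5.557858, D=e−e_prev≈1.696328; u=1/4·0.630163+1·(-5.557858)+1·1.696328≈-3.703990; next y=-1/10·(-1.630163)+1/4·(-3.703990)≈-0.762981
n=6: y≈-0.762981, sp=-1, e=sp−y≈-0.237019; I≈-5.794877, D=e−e_prev≈-0.867181; u=1/4·(-0.237019)+1·(-5.794877)+1·(-0.867181)≈-6.721313; next y=-1/10·(-0.762981)+1/4·(-6.721313)≈-1.604030
n=7: y≈-1.604030, sp=-1, e=sp−y≈0.604030; I≈-5.190847, D=e−e_prev≈0.841049; u=1/4·0.604030+1·(-5.190847)+1·0.841049≈-4.198790; next y=-1/10·(-1.604030)+1/4·(-4.198790)≈-0.889295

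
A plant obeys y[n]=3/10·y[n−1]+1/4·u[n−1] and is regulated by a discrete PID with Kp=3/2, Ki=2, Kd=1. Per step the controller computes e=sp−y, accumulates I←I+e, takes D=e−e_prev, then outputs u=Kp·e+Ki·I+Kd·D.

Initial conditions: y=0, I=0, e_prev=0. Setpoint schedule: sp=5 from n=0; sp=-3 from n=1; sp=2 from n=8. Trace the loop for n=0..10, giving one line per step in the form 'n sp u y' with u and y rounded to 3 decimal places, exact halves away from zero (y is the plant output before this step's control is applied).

0 5 22.500 0.000
1 -3 -33.813 5.625
2 -3 18.320 -6.766
3 -3 -28.461 2.550
4 -3 9.807 -6.350
5 -3 -23.429 0.547
6 -3 4.454 -5.693
7 -3 -19.344 -0.594
8 2 23.333 -5.014
9 2 -14.103 4.329
10 2 20.085 -2.227

(exact arithmetic carried between steps; '≈' marks a value shown rounded to 6 d.p. or computed from one; I and e_prev carry over from the previous line; the table rounds u and y to 3 d.p., halves away from zero)
n=0: y=0, sp=5, e=sp−y=5; I=5, D=e−e_prev=5; u=3/2·5+2·5+1·5=22.5; next y=3/10·0+1/4·22.5=5.625
n=1: y=5.625, sp=-3, e=sp−y=-8.625; I=-3.625, D=e−e_prev=-13.625; u=3/2·(-8.625)+2·(-3.625)+1·(-13.625)=-33.8125; next y=3/10·5.625+1/4·(-33.8125)=-6.765625
n=2: y=-6.765625, sp=-3, e=sp−y=3.765625; I=0.140625, D=e−e_prev=12.390625; u=3/2·3.765625+2·0.140625+1·12.390625≈18.320313; next y=3/10·(-6.765625)+1/4·18.320313≈2.550391
n=3: y≈2.550391, sp=-3, e=sp−y≈-5.550391; I≈-5.409766, D=e−e_prev≈-9.316016; u=3/2·(-5.550391)+2·(-5.409766)+1·(-9.316016)≈-28.461133; next y=3/10·2.550391+1/4·(-28.461133)≈-6.350166
n=4: y≈-6.350166, sp=-3, e=sp−y≈3.350166; I≈-2.059600, D=e−e_prev≈8.900557; u=3/2·3.350166+2·(-2.059600)+1·8.900557≈9.806606; next y=3/10·(-6.350166)+1/4·9.806606≈0.546602
n=5: y≈0.546602, sp=-3, e=sp−y≈-3.546602; I≈-5.606201, D=e−e_prev≈-6.896768; u=3/2·(-3.546602)+2·(-5.606201)+1·(-6.896768)≈-23.429073; next y=3/10·0.546602+1/4·(-23.429073)≈-5.693288
n=6: y≈-5.693288, sp=-3, e=sp−y≈2.693288; I≈-2.912914, D=e−e_prev≈6.239890; u=3/2·2.693288+2·(-2.912914)+1·6.239890≈4.453994; next y=3/10·(-5.693288)+1/4·4.453994≈-0.594488
n=7: y≈-0.594488, sp=-3, e=sp−y≈-2.405512; I≈-5.318426, D=e−e_prev≈-5.098800; u=3/2·(-2.405512)+2·(-5.318426)+1·(-5.098800)≈-19.343920; next y=3/10·(-0.594488)+1/4·(-19.343920)≈-5.014326
n=8: y≈-5.014326, sp=2, e=sp−y≈7.014326; I≈1.695901, D=e−e_prev≈9.419838; u=3/2·7.014326+2·1.695901+1·9.419838≈23.333129; next y=3/10·(-5.014326)+1/4·23.333129≈4.328984
n=9: y≈4.328984, sp=2, e=sp−y≈-2.328984; I≈-0.633084, D=e−e_prev≈-9.343311; u=3/2·(-2.328984)+2·(-0.633084)+1·(-9.343311)≈-14.102955; next y=3/10·4.328984+1/4·(-14.102955)≈-2.227043
n=10: y≈-2.227043, sp=2, e=sp−y≈4.227043; I≈3.593960, D=e−e_prev≈6.556028; u=3/2·4.227043+2·3.593960+1·6.556028≈20.084512; next y=3/10·(-2.227043)+1/4·20.084512≈4.353015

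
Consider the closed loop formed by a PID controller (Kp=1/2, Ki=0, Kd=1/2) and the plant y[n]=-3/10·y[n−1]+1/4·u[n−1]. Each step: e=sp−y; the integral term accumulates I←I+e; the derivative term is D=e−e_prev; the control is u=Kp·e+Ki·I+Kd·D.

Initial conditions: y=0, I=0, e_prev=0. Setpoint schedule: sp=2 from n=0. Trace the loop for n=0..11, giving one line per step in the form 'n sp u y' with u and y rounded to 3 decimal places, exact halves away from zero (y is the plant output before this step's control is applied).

0 2 2.000 0.000
1 2 0.500 0.500
2 2 1.275 -0.025
3 2 0.661 0.326
4 2 1.096 0.067
5 2 0.780 0.254
6 2 1.008 0.119
7 2 0.843 0.216
8 2 0.962 0.146
9 2 0.876 0.197
10 2 0.938 0.160
11 2 0.893 0.187

(exact arithmetic carried between steps; '≈' marks a value shown rounded to 6 d.p. or computed from one; I and e_prev carry over from the previous line; the table rounds u and y to 3 d.p., halves away from zero)
n=0: y=0, sp=2, e=sp−y=2; I=2, D=e−e_prev=2; u=1/2·2+0·2+1/2·2=2; next y=-3/10·0+1/4·2=0.5
n=1: y=0.5, sp=2, e=sp−y=1.5; I=3.5, D=e−e_prev=-0.5; u=1/2·1.5+0·3.5+1/2·(-0.5)=0.5; next y=-3/10·0.5+1/4·0.5=-0.025
n=2: y=-0.025, sp=2, e=sp−y=2.025; I=5.525, D=e−e_prev=0.525; u=1/2·2.025+0·5.525+1/2·0.525=1.275; next y=-3/10·(-0.025)+1/4·1.275=0.32625
n=3: y=0.32625, sp=2, e=sp−y=1.67375; I=7.19875, D=e−e_prev=-0.35125; u=1/2·1.67375+0·7.19875+1/2·(-0.35125)=0.66125; next y=-3/10·0.32625+1/4·0.66125≈0.067438
n=4: y≈0.067438, sp=2, e=sp−y≈1.932563; I≈9.131313, D=e−e_prev≈0.258813; u=1/2·1.932563+0·9.131313+1/2·0.258813≈1.095688; next y=-3/10·0.067438+1/4·1.095688≈0.253691
n=5: y≈0.253691, sp=2, e=sp−y≈1.746309; I≈10.877622, D=e−e_prev≈-0.186253; u=1/2·1.746309+0·10.877622+1/2·(-0.186253)≈0.780028; next y=-3/10·0.253691+1/4·0.780028≈0.118900
n=6: y≈0.118900, sp=2, e=sp−y≈1.881100; I≈12.758722, D=e−e_prev≈0.134791; u=1/2·1.881100+0·12.758722+1/2·0.134791≈1.007945; next y=-3/10·0.118900+1/4·1.007945≈0.216316
n=7: y≈0.216316, sp=2, e=sp−y≈1.783684; I≈14.542406, D=e−e_prev≈-0.097417; u=1/2·1.783684+0·14.542406+1/2·(-0.097417)≈0.843134; next y=-3/10·0.216316+1/4·0.843134≈0.145888
n=8: y≈0.145888, sp=2, e=sp−y≈1.854112; I≈16.396517, D=e−e_prev≈0.070428; u=1/2·1.854112+0·16.396517+1/2·0.070428≈0.962270; next y=-3/10·0.145888+1/4·0.962270≈0.196801
n=9: y≈0.196801, sp=2, e=sp−y≈1.803199; I≈18.199716, D=e−e_prev≈-0.050912; u=1/2·1.803199+0·18.199716+1/2·(-0.050912)≈0.876143; next y=-3/10·0.196801+1/4·0.876143≈0.159996
n=10: y≈0.159996, sp=2, e=sp−y≈1.840004; I≈20.039721, D=e−e_prev≈0.036805; u=1/2·1.840004+0·20.039721+1/2·0.036805≈0.938405; next y=-3/10·0.159996+1/4·0.938405≈0.186603
n=11: y≈0.186603, sp=2, e=sp−y≈1.813397; I≈21.853118, D=e−e_prev≈-0.026607; u=1/2·1.813397+0·21.853118+1/2·(-0.026607)≈0.893395; next y=-3/10·0.186603+1/4·0.893395≈0.167368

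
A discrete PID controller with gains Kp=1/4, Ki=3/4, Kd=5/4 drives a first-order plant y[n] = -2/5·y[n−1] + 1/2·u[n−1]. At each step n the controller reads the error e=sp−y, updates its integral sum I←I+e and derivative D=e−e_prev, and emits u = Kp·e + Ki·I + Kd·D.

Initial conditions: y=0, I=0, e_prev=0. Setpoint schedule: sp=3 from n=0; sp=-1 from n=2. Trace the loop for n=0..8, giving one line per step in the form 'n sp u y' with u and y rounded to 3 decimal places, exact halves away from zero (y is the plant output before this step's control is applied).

(exact arithmetic carried between steps; '≈' marks a value shown rounded to 6 d.p. or computed from one; I and e_prev carry over from the previous line; the table rounds u and y to 3 d.p., halves away from zero)
n=0: y=0, sp=3, e=sp−y=3; I=3, D=e−e_prev=3; u=1/4·3+3/4·3+5/4·3=6.75; next y=-2/5·0+1/2·6.75=3.375
n=1: y=3.375, sp=3, e=sp−y=-0.375; I=2.625, D=e−e_prev=-3.375; u=1/4·(-0.375)+3/4·2.625+5/4·(-3.375)=-2.34375; next y=-2/5·3.375+1/2·(-2.34375)=-2.521875
n=2: y=-2.521875, sp=-1, e=sp−y=1.521875; I=4.146875, D=e−e_prev=1.896875; u=1/4·1.521875+3/4·4.146875+5/4·1.896875≈5.861719; next y=-2/5·(-2.521875)+1/2·5.861719≈3.939609
n=3: y≈3.939609, sp=-1, e=sp−y≈-4.939609; I≈-0.792734, D=e−e_prev≈-6.461484; u=1/4·(-4.939609)+3/4·(-0.792734)+5/4·(-6.461484)≈-9.906309; next y=-2/5·3.939609+1/2·(-9.906309)≈-6.528998
n=4: y≈-6.528998, sp=-1, e=sp−y≈5.528998; I≈4.736264, D=e−e_prev≈10.468607; u=1/4·5.528998+3/4·4.736264+5/4·10.468607≈18.020207; next y=-2/5·(-6.528998)+1/2·18.020207≈11.621702
n=5: y≈11.621702, sp=-1, e=sp−y≈-12.621702; I≈-7.885439, D=e−e_prev≈-18.150701; u=1/4·(-12.621702)+3/4·(-7.885439)+5/4·(-18.150701)≈-31.757880; next y=-2/5·11.621702+1/2·(-31.757880)≈-20.527621
n=6: y≈-20.527621, sp=-1, e=sp−y≈19.527621; I≈11.642182, D=e−e_prev≈32.149324; u=1/4·19.527621+3/4·11.642182+5/4·32.149324≈53.800197; next y=-2/5·(-20.527621)+1/2·53.800197≈35.111147
n=7: y≈35.111147, sp=-1, e=sp−y≈-36.111147; I≈-24.468964, D=e−e_prev≈-55.638768; u=1/4·(-36.111147)+3/4·(-24.468964)+5/4·(-55.638768)≈-96.927970; next y=-2/5·35.111147+1/2·(-96.927970)≈-62.508444
n=8: y≈-62.508444, sp=-1, e=sp−y≈61.508444; I≈37.039479, D=e−e_prev≈97.619591; u=1/4·61.508444+3/4·37.039479+5/4·97.619591≈165.181209; next y=-2/5·(-62.508444)+1/2·165.181209≈107.593982

0 3 6.750 0.000
1 3 -2.344 3.375
2 -1 5.862 -2.522
3 -1 -9.906 3.940
4 -1 18.020 -6.529
5 -1 -31.758 11.622
6 -1 53.800 -20.528
7 -1 -96.928 35.111
8 -1 165.181 -62.508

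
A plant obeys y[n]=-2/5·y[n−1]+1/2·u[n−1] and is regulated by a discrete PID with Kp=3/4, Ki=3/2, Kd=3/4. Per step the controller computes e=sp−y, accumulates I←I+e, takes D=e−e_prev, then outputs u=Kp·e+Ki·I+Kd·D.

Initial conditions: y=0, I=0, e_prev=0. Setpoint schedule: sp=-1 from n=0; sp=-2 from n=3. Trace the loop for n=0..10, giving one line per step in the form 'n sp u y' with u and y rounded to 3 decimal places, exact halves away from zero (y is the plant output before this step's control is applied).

(exact arithmetic carried between steps; '≈' marks a value shown rounded to 6 d.p. or computed from one; I and e_prev carry over from the previous line; the table rounds u and y to 3 d.p., halves away from zero)
n=0: y=0, sp=-1, e=sp−y=-1; I=-1, D=e−e_prev=-1; u=3/4·(-1)+3/2·(-1)+3/4·(-1)=-3; next y=-2/5·0+1/2·(-3)=-1.5
n=1: y=-1.5, sp=-1, e=sp−y=0.5; I=-0.5, D=e−e_prev=1.5; u=3/4·0.5+3/2·(-0.5)+3/4·1.5=0.75; next y=-2/5·(-1.5)+1/2·0.75=0.975
n=2: y=0.975, sp=-1, e=sp−y=-1.975; I=-2.475, D=e−e_prev=-2.475; u=3/4·(-1.975)+3/2·(-2.475)+3/4·(-2.475)=-7.05; next y=-2/5·0.975+1/2·(-7.05)=-3.915
n=3: y=-3.915, sp=-2, e=sp−y=1.915; I=-0.56, D=e−e_prev=3.89; u=3/4·1.915+3/2·(-0.56)+3/4·3.89=3.51375; next y=-2/5·(-3.915)+1/2·3.51375=3.322875
n=4: y=3.322875, sp=-2, e=sp−y=-5.322875; I=-5.882875, D=e−e_prev=-7.237875; u=3/4·(-5.322875)+3/2·(-5.882875)+3/4·(-7.237875)=-18.244875; next y=-2/5·3.322875+1/2·(-18.244875)≈-10.451588
n=5: y≈-10.451588, sp=-2, e=sp−y≈8.451588; I≈2.568713, D=e−e_prev≈13.774463; u=3/4·8.451588+3/2·2.568713+3/4·13.774463≈20.522606; next y=-2/5·(-10.451588)+1/2·20.522606≈14.441938
n=6: y≈14.441938, sp=-2, e=sp−y≈-16.441938; I≈-13.873226, D=e−e_prev≈-24.893526; u=3/4·(-16.441938)+3/2·(-13.873226)+3/4·(-24.893526)≈-51.811436; next y=-2/5·14.441938+1/2·(-51.811436)≈-31.682493
n=7: y≈-31.682493, sp=-2, e=sp−y≈29.682493; I≈15.809268, D=e−e_prev≈46.124432; u=3/4·29.682493+3/2·15.809268+3/4·46.124432≈80.569095; next y=-2/5·(-31.682493)+1/2·80.569095≈52.957545
n=8: y≈52.957545, sp=-2, e=sp−y≈-54.957545; I≈-39.148277, D=e−e_prev≈-84.640038; u=3/4·(-54.957545)+3/2·(-39.148277)+3/4·(-84.640038)≈-163.420603; next y=-2/5·52.957545+1/2·(-163.420603)≈-102.893320
n=9: y≈-102.893320, sp=-2, e=sp−y≈100.893320; I≈61.745042, D=e−e_prev≈155.850865; u=3/4·100.893320+3/2·61.745042+3/4·155.850865≈285.175702; next y=-2/5·(-102.893320)+1/2·285.175702≈183.745179
n=10: y≈183.745179, sp=-2, e=sp−y≈-185.745179; I≈-124.000136, D=e−e_prev≈-286.638499; u=3/4·(-185.745179)+3/2·(-124.000136)+3/4·(-286.638499)≈-540.287963; next y=-2/5·183.745179+1/2·(-540.287963)≈-343.642053

0 -1 -3.000 0.000
1 -1 0.750 -1.500
2 -1 -7.050 0.975
3 -2 3.514 -3.915
4 -2 -18.245 3.323
5 -2 20.523 -10.452
6 -2 -51.811 14.442
7 -2 80.569 -31.682
8 -2 -163.421 52.958
9 -2 285.176 -102.893
10 -2 -540.288 183.745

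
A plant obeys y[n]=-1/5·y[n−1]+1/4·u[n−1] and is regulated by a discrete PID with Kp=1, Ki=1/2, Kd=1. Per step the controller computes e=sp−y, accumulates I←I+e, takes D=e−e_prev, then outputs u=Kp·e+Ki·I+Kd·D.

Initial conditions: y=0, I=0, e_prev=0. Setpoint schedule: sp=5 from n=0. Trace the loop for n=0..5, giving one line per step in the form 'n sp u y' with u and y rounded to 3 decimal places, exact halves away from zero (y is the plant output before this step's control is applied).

(exact arithmetic carried between steps; '≈' marks a value shown rounded to 6 d.p. or computed from one; I and e_prev carry over from the previous line; the table rounds u and y to 3 d.p., halves away from zero)
n=0: y=0, sp=5, e=sp−y=5; I=5, D=e−e_prev=5; u=1·5+1/2·5+1·5=12.5; next y=-1/5·0+1/4·12.5=3.125
n=1: y=3.125, sp=5, e=sp−y=1.875; I=6.875, D=e−e_prev=-3.125; u=1·1.875+1/2·6.875+1·(-3.125)=2.1875; next y=-1/5·3.125+1/4·2.1875=-0.078125
n=2: y=-0.078125, sp=5, e=sp−y=5.078125; I=11.953125, D=e−e_prev=3.203125; u=1·5.078125+1/2·11.953125+1·3.203125≈14.257813; next y=-1/5·(-0.078125)+1/4·14.257813≈3.580078
n=3: y≈3.580078, sp=5, e=sp−y≈1.419922; I≈13.373047, D=e−e_prev≈-3.658203; u=1·1.419922+1/2·13.373047+1·(-3.658203)≈4.448242; next y=-1/5·3.580078+1/4·4.448242≈0.396045
n=4: y≈0.396045, sp=5, e=sp−y≈4.603955; I≈17.977002, D=e−e_prev≈3.184033; u=1·4.603955+1/2·17.977002+1·3.184033≈16.776489; next y=-1/5·0.396045+1/4·16.776489≈4.114913
n=5: y≈4.114913, sp=5, e=sp−y≈0.885087; I≈18.862089, D=e−e_prev≈-3.718868; u=1·0.885087+1/2·18.862089+1·(-3.718868)≈6.597263; next y=-1/5·4.114913+1/4·6.597263≈0.826333

0 5 12.500 0.000
1 5 2.188 3.125
2 5 14.258 -0.078
3 5 4.448 3.580
4 5 16.776 0.396
5 5 6.597 4.115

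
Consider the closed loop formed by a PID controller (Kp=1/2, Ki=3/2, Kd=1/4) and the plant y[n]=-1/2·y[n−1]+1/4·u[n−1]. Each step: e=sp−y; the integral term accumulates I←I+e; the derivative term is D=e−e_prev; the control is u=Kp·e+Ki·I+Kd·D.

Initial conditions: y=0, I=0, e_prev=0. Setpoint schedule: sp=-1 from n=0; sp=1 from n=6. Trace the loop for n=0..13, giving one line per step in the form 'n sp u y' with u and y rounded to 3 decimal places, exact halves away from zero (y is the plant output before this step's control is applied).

0 -1 -2.250 0.000
1 -1 -2.234 -0.563
2 -1 -3.673 -0.277
3 -1 -3.556 -0.780
4 -1 -4.643 -0.499
5 -1 -4.397 -0.911
6 1 -0.735 -0.644
7 1 -0.462 0.138
8 1 1.752 -0.184
9 1 1.840 0.530
10 1 3.478 0.195
11 1 3.303 0.772
12 1 4.537 0.440
13 1 4.226 0.914

(exact arithmetic carried between steps; '≈' marks a value shown rounded to 6 d.p. or computed from one; I and e_prev carry over from the previous line; the table rounds u and y to 3 d.p., halves away from zero)
n=0: y=0, sp=-1, e=sp−y=-1; I=-1, D=e−e_prev=-1; u=1/2·(-1)+3/2·(-1)+1/4·(-1)=-2.25; next y=-1/2·0+1/4·(-2.25)=-0.5625
n=1: y=-0.5625, sp=-1, e=sp−y=-0.4375; I=-1.4375, D=e−e_prev=0.5625; u=1/2·(-0.4375)+3/2·(-1.4375)+1/4·0.5625=-2.234375; next y=-1/2·(-0.5625)+1/4·(-2.234375)≈-0.277344
n=2: y≈-0.277344, sp=-1, e=sp−y≈-0.722656; I≈-2.160156, D=e−e_prev≈-0.285156; u=1/2·(-0.722656)+3/2·(-2.160156)+1/4·(-0.285156)≈-3.672852; next y=-1/2·(-0.277344)+1/4·(-3.672852)≈-0.779541
n=3: y≈-0.779541, sp=-1, e=sp−y≈-0.220459; I≈-2.380615, D=e−e_prev≈0.502197; u=1/2·(-0.220459)+3/2·(-2.380615)+1/4·0.502197≈-3.555603; next y=-1/2·(-0.779541)+1/4·(-3.555603)≈-0.499130
n=4: y≈-0.499130, sp=-1, e=sp−y≈-0.500870; I≈-2.881485, D=e−e_prev≈-0.280411; u=1/2·(-0.500870)+3/2·(-2.881485)+1/4·(-0.280411)≈-4.642765; next y=-1/2·(-0.499130)+1/4·(-4.642765)≈-0.911126
n=5: y≈-0.911126, sp=-1, e=sp−y≈-0.088874; I≈-2.970359, D=e−e_prev≈0.411996; u=1/2·(-0.088874)+3/2·(-2.970359)+1/4·0.411996≈-4.396976; next y=-1/2·(-0.911126)+1/4·(-4.396976)≈-0.643681
n=6: y≈-0.643681, sp=1, e=sp−y≈1.643681; I≈-1.326678, D=e−e_prev≈1.732555; u=1/2·1.643681+3/2·(-1.326678)+1/4·1.732555≈-0.735038; next y=-1/2·(-0.643681)+1/4·(-0.735038)≈0.138081
n=7: y≈0.138081, sp=1, e=sp−y≈0.861919; I≈-0.464759, D=e−e_prev≈-0.781762; u=1/2·0.861919+3/2·(-0.464759)+1/4·(-0.781762)≈-0.461620; next y=-1/2·0.138081+1/4·(-0.461620)≈-0.184445
n=8: y≈-0.184445, sp=1, e=sp−y≈1.184445; I≈0.719686, D=e−e_prev≈0.322527; u=1/2·1.184445+3/2·0.719686+1/4·0.322527≈1.752384; next y=-1/2·(-0.184445)+1/4·1.752384≈0.530319
n=9: y≈0.530319, sp=1, e=sp−y≈0.469681; I≈1.189368, D=e−e_prev≈-0.714764; u=1/2·0.469681+3/2·1.189368+1/4·(-0.714764)≈1.840201; next y=-1/2·0.530319+1/4·1.840201≈0.194891
n=10: y≈0.194891, sp=1, e=sp−y≈0.805109; I≈1.994477, D=e−e_prev≈0.335428; u=1/2·0.805109+3/2·1.994477+1/4·0.335428≈3.478127; next y=-1/2·0.194891+1/4·3.478127≈0.772086
n=11: y≈0.772086, sp=1, e=sp−y≈0.227914; I≈2.222391, D=e−e_prev≈-0.577195; u=1/2·0.227914+3/2·2.222391+1/4·(-0.577195)≈3.303244; next y=-1/2·0.772086+1/4·3.303244≈0.439768
n=12: y≈0.439768, sp=1, e=sp−y≈0.560232; I≈2.782623, D=e−e_prev≈0.332318; u=1/2·0.560232+3/2·2.782623+1/4·0.332318≈4.537130; next y=-1/2·0.439768+1/4·4.537130≈0.914398
n=13: y≈0.914398, sp=1, e=sp−y≈0.085602; I≈2.868224, D=e−e_prev≈-0.474631; u=1/2·0.085602+3/2·2.868224+1/4·(-0.474631)≈4.226479; next y=-1/2·0.914398+1/4·4.226479≈0.599421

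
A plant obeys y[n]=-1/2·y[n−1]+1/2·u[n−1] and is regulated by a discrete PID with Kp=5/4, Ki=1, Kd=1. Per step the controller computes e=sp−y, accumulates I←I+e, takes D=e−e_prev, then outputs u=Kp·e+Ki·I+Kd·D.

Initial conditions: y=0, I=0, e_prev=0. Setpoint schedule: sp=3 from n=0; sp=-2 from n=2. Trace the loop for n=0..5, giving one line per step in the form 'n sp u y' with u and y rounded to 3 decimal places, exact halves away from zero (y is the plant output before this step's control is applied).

(exact arithmetic carried between steps; '≈' marks a value shown rounded to 6 d.p. or computed from one; I and e_prev carry over from the previous line; the table rounds u and y to 3 d.p., halves away from zero)
n=0: y=0, sp=3, e=sp−y=3; I=3, D=e−e_prev=3; u=5/4·3+1·3+1·3=9.75; next y=-1/2·0+1/2·9.75=4.875
n=1: y=4.875, sp=3, e=sp−y=-1.875; I=1.125, D=e−e_prev=-4.875; u=5/4·(-1.875)+1·1.125+1·(-4.875)=-6.09375; next y=-1/2·4.875+1/2·(-6.09375)=-5.484375
n=2: y=-5.484375, sp=-2, e=sp−y=3.484375; I=4.609375, D=e−e_prev=5.359375; u=5/4·3.484375+1·4.609375+1·5.359375≈14.324219; next y=-1/2·(-5.484375)+1/2·14.324219≈9.904297
n=3: y≈9.904297, sp=-2, e=sp−y≈-11.904297; I≈-7.294922, D=e−e_prev≈-15.388672; u=5/4·(-11.904297)+1·(-7.294922)+1·(-15.388672)≈-37.563965; next y=-1/2·9.904297+1/2·(-37.563965)≈-23.734131
n=4: y≈-23.734131, sp=-2, e=sp−y≈21.734131; I≈14.439209, D=e−e_prev≈33.638428; u=5/4·21.734131+1·14.439209+1·33.638428≈75.245300; next y=-1/2·(-23.734131)+1/2·75.245300≈49.489716
n=5: y≈49.489716, sp=-2, e=sp−y≈-51.489716; I≈-37.050507, D=e−e_prev≈-73.223846; u=5/4·(-51.489716)+1·(-37.050507)+1·(-73.223846)≈-174.636497; next y=-1/2·49.489716+1/2·(-174.636497)≈-112.063107

0 3 9.750 0.000
1 3 -6.094 4.875
2 -2 14.324 -5.484
3 -2 -37.564 9.904
4 -2 75.245 -23.734
5 -2 -174.636 49.490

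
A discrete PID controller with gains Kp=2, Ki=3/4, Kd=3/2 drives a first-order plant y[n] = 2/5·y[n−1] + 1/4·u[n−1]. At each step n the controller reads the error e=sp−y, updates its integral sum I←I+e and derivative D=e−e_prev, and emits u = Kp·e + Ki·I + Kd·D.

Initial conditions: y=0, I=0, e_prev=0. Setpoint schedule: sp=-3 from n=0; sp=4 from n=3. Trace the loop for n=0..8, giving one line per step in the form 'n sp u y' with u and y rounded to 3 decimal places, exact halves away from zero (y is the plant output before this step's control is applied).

(exact arithmetic carried between steps; '≈' marks a value shown rounded to 6 d.p. or computed from one; I and e_prev carry over from the previous line; the table rounds u and y to 3 d.p., halves away from zero)
n=0: y=0, sp=-3, e=sp−y=-3; I=-3, D=e−e_prev=-3; u=2·(-3)+3/4·(-3)+3/2·(-3)=-12.75; next y=2/5·0+1/4·(-12.75)=-3.1875
n=1: y=-3.1875, sp=-3, e=sp−y=0.1875; I=-2.8125, D=e−e_prev=3.1875; u=2·0.1875+3/4·(-2.8125)+3/2·3.1875=3.046875; next y=2/5·(-3.1875)+1/4·3.046875≈-0.513281
n=2: y≈-0.513281, sp=-3, e=sp−y≈-2.486719; I≈-5.299219, D=e−e_prev≈-2.674219; u=2·(-2.486719)+3/4·(-5.299219)+3/2·(-2.674219)≈-12.959180; next y=2/5·(-0.513281)+1/4·(-12.959180)≈-3.445107
n=3: y≈-3.445107, sp=4, e=sp−y≈7.445107; I≈2.145889, D=e−e_prev≈9.931826; u=2·7.445107+3/4·2.145889+3/2·9.931826≈31.397371; next y=2/5·(-3.445107)+1/4·31.397371≈6.471300
n=4: y≈6.471300, sp=4, e=sp−y≈-2.471300; I≈-0.325411, D=e−e_prev≈-9.916407; u=2·(-2.471300)+3/4·(-0.325411)+3/2·(-9.916407)≈-20.061268; next y=2/5·6.471300+1/4·(-20.061268)≈-2.426797
n=5: y≈-2.426797, sp=4, e=sp−y≈6.426797; I≈6.101386, D=e−e_prev≈8.898097; u=2·6.426797+3/4·6.101386+3/2·8.898097≈30.776779; next y=2/5·(-2.426797)+1/4·30.776779≈6.723476
n=6: y≈6.723476, sp=4, e=sp−y≈-2.723476; I≈3.377910, D=e−e_prev≈-9.150273; u=2·(-2.723476)+3/4·3.377910+3/2·(-9.150273)≈-16.638929; next y=2/5·6.723476+1/4·(-16.638929)≈-1.470342
n=7: y≈-1.470342, sp=4, e=sp−y≈5.470342; I≈8.848252, D=e−e_prev≈8.193818; u=2·5.470342+3/4·8.848252+3/2·8.193818≈29.867600; next y=2/5·(-1.470342)+1/4·29.867600≈6.878763
n=8: y≈6.878763, sp=4, e=sp−y≈-2.878763; I≈5.969489, D=e−e_prev≈-8.349105; u=2·(-2.878763)+3/4·5.969489+3/2·(-8.349105)≈-13.804067; next y=2/5·6.878763+1/4·(-13.804067)≈-0.699512

0 -3 -12.750 0.000
1 -3 3.047 -3.188
2 -3 -12.959 -0.513
3 4 31.397 -3.445
4 4 -20.061 6.471
5 4 30.777 -2.427
6 4 -16.639 6.723
7 4 29.868 -1.470
8 4 -13.804 6.879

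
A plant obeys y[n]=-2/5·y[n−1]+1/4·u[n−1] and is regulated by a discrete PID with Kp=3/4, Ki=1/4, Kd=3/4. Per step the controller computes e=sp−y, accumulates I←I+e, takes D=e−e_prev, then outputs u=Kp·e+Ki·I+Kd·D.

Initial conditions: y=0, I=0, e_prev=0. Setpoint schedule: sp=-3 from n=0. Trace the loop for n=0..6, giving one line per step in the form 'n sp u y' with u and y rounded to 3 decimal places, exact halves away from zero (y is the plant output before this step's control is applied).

(exact arithmetic carried between steps; '≈' marks a value shown rounded to 6 d.p. or computed from one; I and e_prev carry over from the previous line; the table rounds u and y to 3 d.p., halves away from zero)
n=0: y=0, sp=-3, e=sp−y=-3; I=-3, D=e−e_prev=-3; u=3/4·(-3)+1/4·(-3)+3/4·(-3)=-5.25; next y=-2/5·0+1/4·(-5.25)=-1.3125
n=1: y=-1.3125, sp=-3, e=sp−y=-1.6875; I=-4.6875, D=e−e_prev=1.3125; u=3/4·(-1.6875)+1/4·(-4.6875)+3/4·1.3125=-1.453125; next y=-2/5·(-1.3125)+1/4·(-1.453125)≈0.161719
n=2: y≈0.161719, sp=-3, e=sp−y≈-3.161719; I≈-7.849219, D=e−e_prev≈-1.474219; u=3/4·(-3.161719)+1/4·(-7.849219)+3/4·(-1.474219)≈-5.439258; next y=-2/5·0.161719+1/4·(-5.439258)≈-1.424502
n=3: y≈-1.424502, sp=-3, e=sp−y≈-1.575498; I≈-9.424717, D=e−e_prev≈1.586221; u=3/4·(-1.575498)+1/4·(-9.424717)+3/4·1.586221≈-2.348137; next y=-2/5·(-1.424502)+1/4·(-2.348137)≈-0.017234
n=4: y≈-0.017234, sp=-3, e=sp−y≈-2.982766; I≈-12.407483, D=e−e_prev≈-1.407268; u=3/4·(-2.982766)+1/4·(-12.407483)+3/4·(-1.407268)≈-6.394397; next y=-2/5·(-0.017234)+1/4·(-6.394397)≈-1.591706
n=5: y≈-1.591706, sp=-3, e=sp−y≈-1.408294; I≈-13.815777, D=e−e_prev≈1.574472; u=3/4·(-1.408294)+1/4·(-13.815777)+3/4·1.574472≈-3.329311; next y=-2/5·(-1.591706)+1/4·(-3.329311)≈-0.195645
n=6: y≈-0.195645, sp=-3, e=sp−y≈-2.804355; I≈-16.620132, D=e−e_prev≈-1.396060; u=3/4·(-2.804355)+1/4·(-16.620132)+3/4·(-1.396060)≈-7.305344; next y=-2/5·(-0.195645)+1/4·(-7.305344)≈-1.748078

0 -3 -5.250 0.000
1 -3 -1.453 -1.313
2 -3 -5.439 0.162
3 -3 -2.348 -1.425
4 -3 -6.394 -0.017
5 -3 -3.329 -1.592
6 -3 -7.305 -0.196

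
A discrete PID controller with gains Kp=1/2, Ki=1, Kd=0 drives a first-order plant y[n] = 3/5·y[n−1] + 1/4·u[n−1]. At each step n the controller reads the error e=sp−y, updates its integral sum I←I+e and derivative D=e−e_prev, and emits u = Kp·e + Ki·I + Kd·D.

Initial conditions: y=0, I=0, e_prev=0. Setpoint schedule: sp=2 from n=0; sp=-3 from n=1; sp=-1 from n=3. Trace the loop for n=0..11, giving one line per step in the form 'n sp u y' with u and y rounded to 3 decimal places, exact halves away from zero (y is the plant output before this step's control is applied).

0 2 3.000 0.000
1 -3 -3.625 0.750
2 -3 -5.566 -0.456
3 -1 -3.296 -1.665
4 -1 -2.394 -1.823
5 -1 -1.767 -1.692
6 -1 -1.427 -1.457
7 -1 -1.309 -1.231
8 -1 -1.326 -1.066
9 -1 -1.402 -0.971
10 -1 -1.488 -0.933
11 -1 -1.557 -0.932

(exact arithmetic carried between steps; '≈' marks a value shown rounded to 6 d.p. or computed from one; I and e_prev carry over from the previous line; the table rounds u and y to 3 d.p., halves away from zero)
n=0: y=0, sp=2, e=sp−y=2; I=2, D=e−e_prev=2; u=1/2·2+1·2+0·2=3; next y=3/5·0+1/4·3=0.75
n=1: y=0.75, sp=-3, e=sp−y=-3.75; I=-1.75, D=e−e_prev=-5.75; u=1/2·(-3.75)+1·(-1.75)+0·(-5.75)=-3.625; next y=3/5·0.75+1/4·(-3.625)=-0.45625
n=2: y=-0.45625, sp=-3, e=sp−y=-2.54375; I=-4.29375, D=e−e_prev=1.20625; u=1/2·(-2.54375)+1·(-4.29375)+0·1.20625=-5.565625; next y=3/5·(-0.45625)+1/4·(-5.565625)≈-1.665156
n=3: y≈-1.665156, sp=-1, e=sp−y≈0.665156; I≈-3.628594, D=e−e_prev≈3.208906; u=1/2·0.665156+1·(-3.628594)+0·3.208906≈-3.296016; next y=3/5·(-1.665156)+1/4·(-3.296016)≈-1.823098
n=4: y≈-1.823098, sp=-1, e=sp−y≈0.823098; I≈-2.805496, D=e−e_prev≈0.157941; u=1/2·0.823098+1·(-2.805496)+0·0.157941≈-2.393947; next y=3/5·(-1.823098)+1/4·(-2.393947)≈-1.692345
n=5: y≈-1.692345, sp=-1, e=sp−y≈0.692345; I≈-2.113151, D=e−e_prev≈-0.130752; u=1/2·0.692345+1·(-2.113151)+0·(-0.130752)≈-1.766978; next y=3/5·(-1.692345)+1/4·(-1.766978)≈-1.457152
n=6: y≈-1.457152, sp=-1, e=sp−y≈0.457152; I≈-1.655999, D=e−e_prev≈-0.235194; u=1/2·0.457152+1·(-1.655999)+0·(-0.235194)≈-1.427423; next y=3/5·(-1.457152)+1/4·(-1.427423)≈-1.231147
n=7: y≈-1.231147, sp=-1, e=sp−y≈0.231147; I≈-1.424852, D=e−e_prev≈-0.226005; u=1/2·0.231147+1·(-1.424852)+0·(-0.226005)≈-1.309279; next y=3/5·(-1.231147)+1/4·(-1.309279)≈-1.066008
n=8: y≈-1.066008, sp=-1, e=sp−y≈0.066008; I≈-1.358844, D=e−e_prev≈-0.165139; u=1/2·0.066008+1·(-1.358844)+0·(-0.165139)≈-1.325840; next y=3/5·(-1.066008)+1/4·(-1.325840)≈-0.971065
n=9: y≈-0.971065, sp=-1, e=sp−y≈-0.028935; I≈-1.387780, D=e−e_prev≈-0.094943; u=1/2·(-0.028935)+1·(-1.387780)+0·(-0.094943)≈-1.402247; next y=3/5·(-0.971065)+1/4·(-1.402247)≈-0.933201
n=10: y≈-0.933201, sp=-1, e=sp−y≈-0.066799; I≈-1.454579, D=e−e_prev≈-0.037864; u=1/2·(-0.066799)+1·(-1.454579)+0·(-0.037864)≈-1.487979; next y=3/5·(-0.933201)+1/4·(-1.487979)≈-0.931915
n=11: y≈-0.931915, sp=-1, e=sp−y≈-0.068085; I≈-1.522664, D=e−e_prev≈-0.001286; u=1/2·(-0.068085)+1·(-1.522664)+0·(-0.001286)≈-1.556706; next y=3/5·(-0.931915)+1/4·(-1.556706)≈-0.948326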